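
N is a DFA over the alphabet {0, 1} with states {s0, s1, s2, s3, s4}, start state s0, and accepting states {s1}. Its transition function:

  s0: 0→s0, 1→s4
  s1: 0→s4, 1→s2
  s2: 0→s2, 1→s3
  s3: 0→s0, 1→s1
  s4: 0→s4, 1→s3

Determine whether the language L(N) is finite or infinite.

infinite

State s0 is reachable from the start and can reach an accepting state, and it lies on the cycle s0 → s0.
Traversing that cycle any number of times yields accepted strings of unbounded length, so the language is infinite.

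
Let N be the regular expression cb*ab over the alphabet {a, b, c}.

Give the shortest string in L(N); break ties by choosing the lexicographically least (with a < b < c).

cab

By inspection of the expression, no string of length less than 3 matches, and cab is the lexicographically first match of length 3.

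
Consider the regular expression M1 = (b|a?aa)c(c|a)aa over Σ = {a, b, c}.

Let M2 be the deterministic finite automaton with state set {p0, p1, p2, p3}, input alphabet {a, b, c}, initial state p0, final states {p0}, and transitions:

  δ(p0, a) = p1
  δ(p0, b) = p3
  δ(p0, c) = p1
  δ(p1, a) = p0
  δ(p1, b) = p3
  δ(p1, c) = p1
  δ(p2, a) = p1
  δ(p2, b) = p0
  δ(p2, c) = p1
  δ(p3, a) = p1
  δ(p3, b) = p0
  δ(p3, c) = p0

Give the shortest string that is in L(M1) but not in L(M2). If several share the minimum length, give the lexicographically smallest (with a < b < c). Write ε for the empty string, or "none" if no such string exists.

The string bcaaa is accepted by M1 but not by M2.
No shorter string lies in the difference, and bcaaa is the lexicographically first length-5 string in L(M1) \ L(M2).

bcaaa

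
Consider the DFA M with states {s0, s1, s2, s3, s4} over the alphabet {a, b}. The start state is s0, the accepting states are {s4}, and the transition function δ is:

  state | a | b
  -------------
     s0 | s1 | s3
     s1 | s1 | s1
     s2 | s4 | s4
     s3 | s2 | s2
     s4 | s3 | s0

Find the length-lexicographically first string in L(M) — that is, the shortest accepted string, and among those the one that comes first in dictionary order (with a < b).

A breadth-first search from s0 reaches an accepting state first via the path s0 → s3 → s2 → s4 on input baa.
No string of length < 3 is accepted (BFS exhausts all shorter strings without reaching an accepting state), and baa is the lexicographically least accepting string of length 3.

baa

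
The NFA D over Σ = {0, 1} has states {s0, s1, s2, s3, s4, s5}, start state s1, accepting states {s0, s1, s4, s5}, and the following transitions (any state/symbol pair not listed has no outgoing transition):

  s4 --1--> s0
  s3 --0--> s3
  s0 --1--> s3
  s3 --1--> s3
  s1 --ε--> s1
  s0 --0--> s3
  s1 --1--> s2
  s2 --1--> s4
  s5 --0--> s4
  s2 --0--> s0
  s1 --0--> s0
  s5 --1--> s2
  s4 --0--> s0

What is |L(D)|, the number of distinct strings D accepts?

The useful subgraph on states {s0, s1, s2, s4} is acyclic, so L(D) is finite; the longest accepting path visits 4 useful states, giving maximum string length 3.
Counting accepting paths from s1 by length: 1 of length 0, 1 of length 1, 2 of length 2, 2 of length 3. Total 6.

6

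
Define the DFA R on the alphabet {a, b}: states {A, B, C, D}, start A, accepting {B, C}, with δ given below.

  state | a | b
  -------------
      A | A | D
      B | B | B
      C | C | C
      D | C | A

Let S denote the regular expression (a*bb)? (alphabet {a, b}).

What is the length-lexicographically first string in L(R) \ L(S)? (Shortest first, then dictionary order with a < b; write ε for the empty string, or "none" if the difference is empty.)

The string ba is accepted by R but not by S.
No shorter string lies in the difference, and ba is the lexicographically first length-2 string in L(R) \ L(S).

ba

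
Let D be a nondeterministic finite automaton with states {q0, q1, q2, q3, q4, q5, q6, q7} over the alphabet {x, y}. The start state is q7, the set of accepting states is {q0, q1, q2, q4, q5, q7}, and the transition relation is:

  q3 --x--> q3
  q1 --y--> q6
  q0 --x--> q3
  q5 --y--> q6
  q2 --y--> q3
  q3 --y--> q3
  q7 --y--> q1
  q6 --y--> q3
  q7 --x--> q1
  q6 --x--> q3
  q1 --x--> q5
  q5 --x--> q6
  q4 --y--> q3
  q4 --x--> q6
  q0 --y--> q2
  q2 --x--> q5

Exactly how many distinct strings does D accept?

The useful subgraph on states {q1, q5, q7} is acyclic, so L(D) is finite; the longest accepting path visits 3 useful states, giving maximum string length 2.
Counting accepting paths from q7 by length: 1 of length 0, 2 of length 1, 2 of length 2. Total 5.

5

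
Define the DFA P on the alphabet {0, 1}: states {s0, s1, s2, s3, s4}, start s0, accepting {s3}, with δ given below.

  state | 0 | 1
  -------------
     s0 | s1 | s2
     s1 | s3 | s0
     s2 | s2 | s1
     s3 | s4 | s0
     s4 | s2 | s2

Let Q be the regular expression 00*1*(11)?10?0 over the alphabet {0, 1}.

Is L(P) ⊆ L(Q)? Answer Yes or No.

No

The string 00 is in L(P) but not in L(Q).
So L(P) ⊄ L(Q).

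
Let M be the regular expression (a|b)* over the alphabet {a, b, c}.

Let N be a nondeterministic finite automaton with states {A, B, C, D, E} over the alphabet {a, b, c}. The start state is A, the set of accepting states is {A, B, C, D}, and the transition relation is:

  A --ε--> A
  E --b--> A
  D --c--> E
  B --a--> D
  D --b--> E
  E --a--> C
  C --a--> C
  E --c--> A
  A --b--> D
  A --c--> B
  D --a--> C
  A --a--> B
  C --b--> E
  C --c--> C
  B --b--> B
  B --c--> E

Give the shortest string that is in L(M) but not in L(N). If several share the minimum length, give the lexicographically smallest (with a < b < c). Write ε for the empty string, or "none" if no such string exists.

bb

The string bb is accepted by M but not by N.
No shorter string lies in the difference, and bb is the lexicographically first length-2 string in L(M) \ L(N).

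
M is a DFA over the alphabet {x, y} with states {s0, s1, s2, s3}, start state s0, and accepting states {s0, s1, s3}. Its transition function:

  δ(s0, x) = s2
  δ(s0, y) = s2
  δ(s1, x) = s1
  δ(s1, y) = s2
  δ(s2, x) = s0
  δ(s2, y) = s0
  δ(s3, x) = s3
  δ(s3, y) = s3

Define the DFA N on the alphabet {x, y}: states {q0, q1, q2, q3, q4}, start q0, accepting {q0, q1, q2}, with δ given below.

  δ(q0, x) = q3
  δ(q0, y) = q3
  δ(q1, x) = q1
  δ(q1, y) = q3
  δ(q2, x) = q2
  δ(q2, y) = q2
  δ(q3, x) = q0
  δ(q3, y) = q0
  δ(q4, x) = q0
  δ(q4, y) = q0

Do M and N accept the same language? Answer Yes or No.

Exploring the product automaton M × N from the start pair (s0, q0), following both machines on each input symbol, reaches 2 state pairs: (s0, q0), (s2, q3).
M accepts in {s0, s1, s3} and N accepts in {q0, q1, q2}. In every reachable pair the two components are either both accepting — (s0, q0) — or both non-accepting, so no string is accepted by exactly one of the machines: L(M) \ L(N) and L(N) \ L(M) are both empty.
Hence every string is accepted by M iff it is accepted by N, and the two languages coincide.

Yes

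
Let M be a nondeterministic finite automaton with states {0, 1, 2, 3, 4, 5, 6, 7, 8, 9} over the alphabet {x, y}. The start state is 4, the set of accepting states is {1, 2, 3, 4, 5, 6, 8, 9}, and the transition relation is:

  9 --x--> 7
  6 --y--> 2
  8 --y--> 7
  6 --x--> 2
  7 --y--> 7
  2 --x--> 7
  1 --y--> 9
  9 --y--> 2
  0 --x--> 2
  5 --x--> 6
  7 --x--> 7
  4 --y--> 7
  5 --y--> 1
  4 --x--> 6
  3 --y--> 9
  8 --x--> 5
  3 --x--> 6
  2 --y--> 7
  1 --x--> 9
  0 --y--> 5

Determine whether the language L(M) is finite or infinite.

finite

The useful states (reachable from 4 and able to reach an accepting state) are {2, 4, 6}.
Restricted to these states the transition graph has no cycle, so every accepting path has bounded length and L is finite.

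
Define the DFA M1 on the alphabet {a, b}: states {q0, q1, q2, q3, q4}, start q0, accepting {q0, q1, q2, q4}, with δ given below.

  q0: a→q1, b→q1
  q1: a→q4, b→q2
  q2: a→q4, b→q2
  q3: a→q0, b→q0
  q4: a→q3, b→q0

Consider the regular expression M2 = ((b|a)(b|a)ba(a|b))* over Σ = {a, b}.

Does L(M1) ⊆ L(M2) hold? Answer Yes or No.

No

The string a is in L(M1) but not in L(M2).
So L(M1) ⊄ L(M2).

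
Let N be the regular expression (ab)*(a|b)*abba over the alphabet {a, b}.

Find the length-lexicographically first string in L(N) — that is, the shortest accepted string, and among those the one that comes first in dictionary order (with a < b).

abba

By inspection of the expression, no string of length less than 4 matches, and abba is the lexicographically first match of length 4.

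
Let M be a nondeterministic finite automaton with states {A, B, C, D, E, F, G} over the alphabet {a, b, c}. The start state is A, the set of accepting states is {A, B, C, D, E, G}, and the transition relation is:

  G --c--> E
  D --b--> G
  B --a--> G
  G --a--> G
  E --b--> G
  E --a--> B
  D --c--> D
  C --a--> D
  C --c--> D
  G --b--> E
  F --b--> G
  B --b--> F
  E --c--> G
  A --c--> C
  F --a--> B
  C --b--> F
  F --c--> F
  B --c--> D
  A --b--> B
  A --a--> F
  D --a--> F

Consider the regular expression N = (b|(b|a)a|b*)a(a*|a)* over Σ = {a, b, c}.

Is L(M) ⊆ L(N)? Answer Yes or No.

No

The empty string ε is in L(M) but not in L(N).
So L(M) ⊄ L(N).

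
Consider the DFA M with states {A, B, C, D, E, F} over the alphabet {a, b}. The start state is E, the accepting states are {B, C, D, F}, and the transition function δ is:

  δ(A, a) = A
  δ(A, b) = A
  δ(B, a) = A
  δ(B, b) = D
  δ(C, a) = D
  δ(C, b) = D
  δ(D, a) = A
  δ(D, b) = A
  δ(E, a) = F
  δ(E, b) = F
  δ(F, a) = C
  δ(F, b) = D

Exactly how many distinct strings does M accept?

10

The useful subgraph on states {C, D, E, F} is acyclic, so L(M) is finite; the longest accepting path visits 4 useful states, giving maximum string length 3.
Counting accepting paths from E by length: 2 of length 1, 4 of length 2, 4 of length 3. Total 10.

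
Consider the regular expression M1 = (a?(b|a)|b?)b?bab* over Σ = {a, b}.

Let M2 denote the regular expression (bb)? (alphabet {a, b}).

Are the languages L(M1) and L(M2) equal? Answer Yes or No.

The string ba is accepted by M1 but rejected by M2.
So L(M1) ≠ L(M2).

No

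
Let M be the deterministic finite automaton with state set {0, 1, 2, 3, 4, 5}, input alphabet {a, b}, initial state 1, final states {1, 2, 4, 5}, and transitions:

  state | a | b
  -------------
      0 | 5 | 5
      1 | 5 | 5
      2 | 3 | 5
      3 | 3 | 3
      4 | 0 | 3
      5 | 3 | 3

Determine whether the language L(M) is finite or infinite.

The useful states (reachable from 1 and able to reach an accepting state) are {1, 5}.
Restricted to these states the transition graph has no cycle, so every accepting path has bounded length and L is finite.

finite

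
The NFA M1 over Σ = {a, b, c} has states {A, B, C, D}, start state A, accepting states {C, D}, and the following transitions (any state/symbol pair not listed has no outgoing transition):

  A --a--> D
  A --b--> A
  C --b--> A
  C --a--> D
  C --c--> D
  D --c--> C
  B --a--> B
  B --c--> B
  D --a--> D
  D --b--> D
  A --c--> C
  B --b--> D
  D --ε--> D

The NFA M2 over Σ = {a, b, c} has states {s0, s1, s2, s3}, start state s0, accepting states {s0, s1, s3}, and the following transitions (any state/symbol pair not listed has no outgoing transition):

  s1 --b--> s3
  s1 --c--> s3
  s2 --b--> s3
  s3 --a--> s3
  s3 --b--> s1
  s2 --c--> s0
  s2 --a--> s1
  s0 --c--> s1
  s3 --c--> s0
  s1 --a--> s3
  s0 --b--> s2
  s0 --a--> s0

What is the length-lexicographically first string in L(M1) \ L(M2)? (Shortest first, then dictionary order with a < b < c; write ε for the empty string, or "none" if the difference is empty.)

ab

The string ab is accepted by M1 but not by M2.
No shorter string lies in the difference, and ab is the lexicographically first length-2 string in L(M1) \ L(M2).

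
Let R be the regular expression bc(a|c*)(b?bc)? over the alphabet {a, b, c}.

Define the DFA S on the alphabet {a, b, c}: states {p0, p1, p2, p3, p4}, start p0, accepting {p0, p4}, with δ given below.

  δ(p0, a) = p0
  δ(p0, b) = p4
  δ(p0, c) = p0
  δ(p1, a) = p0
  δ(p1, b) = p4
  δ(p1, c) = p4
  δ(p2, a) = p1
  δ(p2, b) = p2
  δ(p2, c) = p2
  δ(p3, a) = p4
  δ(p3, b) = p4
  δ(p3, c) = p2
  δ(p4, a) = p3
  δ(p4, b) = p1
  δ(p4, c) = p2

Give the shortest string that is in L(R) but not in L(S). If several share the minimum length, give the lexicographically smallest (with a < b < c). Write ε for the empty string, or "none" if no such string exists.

The string bc is accepted by R but not by S.
No shorter string lies in the difference, and bc is the lexicographically first length-2 string in L(R) \ L(S).

bc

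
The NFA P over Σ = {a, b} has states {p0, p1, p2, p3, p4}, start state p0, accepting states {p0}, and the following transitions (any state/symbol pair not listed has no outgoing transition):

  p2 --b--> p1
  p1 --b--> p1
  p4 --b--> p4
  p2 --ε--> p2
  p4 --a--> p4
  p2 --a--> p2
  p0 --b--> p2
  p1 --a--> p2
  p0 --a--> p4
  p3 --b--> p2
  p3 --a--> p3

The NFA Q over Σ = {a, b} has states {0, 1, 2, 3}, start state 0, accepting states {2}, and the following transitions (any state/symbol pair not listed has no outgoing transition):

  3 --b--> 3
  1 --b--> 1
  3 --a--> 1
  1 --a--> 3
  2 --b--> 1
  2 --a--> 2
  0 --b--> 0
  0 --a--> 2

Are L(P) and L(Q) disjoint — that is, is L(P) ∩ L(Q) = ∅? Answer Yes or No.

Exploring the product automaton P × Q from the start pair (p0, 0), following both machines on each input symbol, reaches 11 state pairs: (p0, 0), (p4, 2), (p2, 0), (p4, 1), (p2, 2), (p1, 0), (p4, 3), (p1, 1), (p2, 3), (p2, 1), (p1, 3).
P accepts in {p0} and Q accepts in {2}; no reachable pair has both components accepting, so no string drives both machines to acceptance simultaneously and L(P) ∩ L(Q) = ∅.
So no string is accepted by both, and the intersection is empty.

Yes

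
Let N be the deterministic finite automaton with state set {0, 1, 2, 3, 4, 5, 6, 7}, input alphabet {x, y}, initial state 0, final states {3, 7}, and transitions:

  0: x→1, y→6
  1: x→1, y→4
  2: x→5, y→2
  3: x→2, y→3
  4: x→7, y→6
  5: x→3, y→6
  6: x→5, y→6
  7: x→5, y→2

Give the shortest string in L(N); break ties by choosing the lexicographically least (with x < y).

A breadth-first search from 0 reaches an accepting state first via the path 0 → 1 → 4 → 7 on input xyx.
No string of length < 3 is accepted (BFS exhausts all shorter strings without reaching an accepting state), and xyx is the lexicographically least accepting string of length 3.

xyx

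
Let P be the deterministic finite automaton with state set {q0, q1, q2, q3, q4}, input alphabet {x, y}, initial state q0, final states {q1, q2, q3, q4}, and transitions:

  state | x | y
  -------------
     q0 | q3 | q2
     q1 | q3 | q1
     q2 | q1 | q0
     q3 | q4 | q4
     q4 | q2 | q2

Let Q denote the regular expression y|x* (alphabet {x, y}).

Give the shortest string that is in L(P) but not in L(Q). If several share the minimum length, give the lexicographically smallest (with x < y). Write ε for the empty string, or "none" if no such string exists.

xy

The string xy is accepted by P but not by Q.
No shorter string lies in the difference, and xy is the lexicographically first length-2 string in L(P) \ L(Q).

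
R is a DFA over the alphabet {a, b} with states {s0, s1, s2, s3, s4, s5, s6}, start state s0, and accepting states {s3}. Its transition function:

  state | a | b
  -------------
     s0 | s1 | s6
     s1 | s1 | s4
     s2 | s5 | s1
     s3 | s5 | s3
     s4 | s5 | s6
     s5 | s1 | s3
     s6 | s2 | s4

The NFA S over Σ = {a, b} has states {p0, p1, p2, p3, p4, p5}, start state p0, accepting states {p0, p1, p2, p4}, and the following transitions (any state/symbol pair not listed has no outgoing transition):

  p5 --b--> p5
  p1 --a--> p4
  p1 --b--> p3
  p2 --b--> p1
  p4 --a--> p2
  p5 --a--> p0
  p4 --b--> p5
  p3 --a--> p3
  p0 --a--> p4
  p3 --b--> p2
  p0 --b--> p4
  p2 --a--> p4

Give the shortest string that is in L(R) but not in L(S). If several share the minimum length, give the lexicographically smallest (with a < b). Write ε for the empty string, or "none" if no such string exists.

The string baab is accepted by R but not by S.
No shorter string lies in the difference, and baab is the lexicographically first length-4 string in L(R) \ L(S).

baab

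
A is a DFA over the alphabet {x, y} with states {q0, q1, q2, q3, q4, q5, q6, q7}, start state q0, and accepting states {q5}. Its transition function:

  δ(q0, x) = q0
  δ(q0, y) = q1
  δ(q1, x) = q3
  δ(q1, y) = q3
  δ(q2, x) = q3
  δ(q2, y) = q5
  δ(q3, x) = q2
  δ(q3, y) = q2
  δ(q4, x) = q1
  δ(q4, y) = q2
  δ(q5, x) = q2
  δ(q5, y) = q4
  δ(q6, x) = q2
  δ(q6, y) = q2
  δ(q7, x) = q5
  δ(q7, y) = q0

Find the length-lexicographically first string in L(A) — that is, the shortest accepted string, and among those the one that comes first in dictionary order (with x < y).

A breadth-first search from q0 reaches an accepting state first via the path q0 → q1 → q3 → q2 → q5 on input yxxy.
No string of length < 4 is accepted (BFS exhausts all shorter strings without reaching an accepting state), and yxxy is the lexicographically least accepting string of length 4.

yxxy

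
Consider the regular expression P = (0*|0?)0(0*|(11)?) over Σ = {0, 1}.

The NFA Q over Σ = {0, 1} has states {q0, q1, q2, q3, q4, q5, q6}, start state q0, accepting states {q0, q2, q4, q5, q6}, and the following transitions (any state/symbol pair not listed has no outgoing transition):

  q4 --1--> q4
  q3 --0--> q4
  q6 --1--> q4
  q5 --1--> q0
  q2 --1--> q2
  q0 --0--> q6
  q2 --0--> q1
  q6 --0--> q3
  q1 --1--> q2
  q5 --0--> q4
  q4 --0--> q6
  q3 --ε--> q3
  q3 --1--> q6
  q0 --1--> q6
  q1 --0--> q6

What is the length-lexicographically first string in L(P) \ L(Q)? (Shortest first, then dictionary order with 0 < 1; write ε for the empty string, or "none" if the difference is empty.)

00

The string 00 is accepted by P but not by Q.
No shorter string lies in the difference, and 00 is the lexicographically first length-2 string in L(P) \ L(Q).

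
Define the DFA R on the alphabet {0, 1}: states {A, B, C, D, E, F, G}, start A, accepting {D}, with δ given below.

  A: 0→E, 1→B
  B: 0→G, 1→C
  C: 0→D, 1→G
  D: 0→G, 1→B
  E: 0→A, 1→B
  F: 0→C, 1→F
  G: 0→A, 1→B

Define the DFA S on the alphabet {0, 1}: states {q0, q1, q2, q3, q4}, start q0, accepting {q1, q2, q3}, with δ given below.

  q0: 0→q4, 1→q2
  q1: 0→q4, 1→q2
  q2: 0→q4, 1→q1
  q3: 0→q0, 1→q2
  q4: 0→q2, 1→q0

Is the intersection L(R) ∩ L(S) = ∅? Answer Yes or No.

Yes

Exploring the product automaton R × S from the start pair (A, q0), following both machines on each input symbol, reaches 14 state pairs: (A, q0), (E, q4), (B, q2), (A, q2), (B, q0), (G, q4), (C, q1), (B, q1), (C, q2), (D, q4), (G, q2), (G, q1), (A, q4), (E, q2).
R accepts in {D} and S accepts in {q1, q2, q3}; no reachable pair has both components accepting, so no string drives both machines to acceptance simultaneously and L(R) ∩ L(S) = ∅.
So no string is accepted by both, and the intersection is empty.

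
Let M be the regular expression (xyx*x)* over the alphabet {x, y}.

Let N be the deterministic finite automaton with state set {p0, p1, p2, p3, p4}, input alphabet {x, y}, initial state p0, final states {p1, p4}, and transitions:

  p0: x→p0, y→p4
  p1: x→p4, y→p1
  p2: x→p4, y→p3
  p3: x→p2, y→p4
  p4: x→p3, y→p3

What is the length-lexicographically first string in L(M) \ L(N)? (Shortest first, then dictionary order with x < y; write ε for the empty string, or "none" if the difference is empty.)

ε

The empty string ε is accepted by M but not by N.
Since ε is the unique shortest string, it is the required witness.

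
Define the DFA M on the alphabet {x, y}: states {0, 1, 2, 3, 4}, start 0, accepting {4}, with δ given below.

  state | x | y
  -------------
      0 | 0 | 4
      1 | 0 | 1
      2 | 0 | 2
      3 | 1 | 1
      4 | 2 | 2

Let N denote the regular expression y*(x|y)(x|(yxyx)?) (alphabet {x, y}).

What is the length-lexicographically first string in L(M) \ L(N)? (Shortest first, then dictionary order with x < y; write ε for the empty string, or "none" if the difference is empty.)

xy

The string xy is accepted by M but not by N.
No shorter string lies in the difference, and xy is the lexicographically first length-2 string in L(M) \ L(N).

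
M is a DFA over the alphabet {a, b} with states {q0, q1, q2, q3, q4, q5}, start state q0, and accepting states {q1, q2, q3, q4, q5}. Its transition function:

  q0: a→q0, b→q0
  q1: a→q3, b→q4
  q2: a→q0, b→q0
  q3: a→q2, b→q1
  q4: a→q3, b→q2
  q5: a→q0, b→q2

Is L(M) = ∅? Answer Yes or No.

The states reachable from the start state are {q0}.
None of the accepting states {q1, q2, q3, q4, q5} is reachable, so no string is accepted and L(M) = ∅.

Yes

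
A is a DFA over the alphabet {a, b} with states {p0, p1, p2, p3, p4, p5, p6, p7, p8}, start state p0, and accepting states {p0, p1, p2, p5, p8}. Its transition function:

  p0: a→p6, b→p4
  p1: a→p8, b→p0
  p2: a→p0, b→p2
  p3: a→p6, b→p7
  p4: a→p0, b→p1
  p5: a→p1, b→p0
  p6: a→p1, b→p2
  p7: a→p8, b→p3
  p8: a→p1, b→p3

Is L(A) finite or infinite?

State p0 is reachable from the start and can reach an accepting state, and it lies on the cycle p0 → p4 → p0.
Traversing that cycle any number of times yields accepted strings of unbounded length, so the language is infinite.

infinite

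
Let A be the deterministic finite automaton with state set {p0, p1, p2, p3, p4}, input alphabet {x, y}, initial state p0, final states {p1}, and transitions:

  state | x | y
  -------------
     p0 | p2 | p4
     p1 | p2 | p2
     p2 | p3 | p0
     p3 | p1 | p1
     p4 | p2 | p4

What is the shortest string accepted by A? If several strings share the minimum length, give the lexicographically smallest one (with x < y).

xxx

A breadth-first search from p0 reaches an accepting state first via the path p0 → p2 → p3 → p1 on input xxx.
No string of length < 3 is accepted (BFS exhausts all shorter strings without reaching an accepting state), and xxx is the lexicographically least accepting string of length 3.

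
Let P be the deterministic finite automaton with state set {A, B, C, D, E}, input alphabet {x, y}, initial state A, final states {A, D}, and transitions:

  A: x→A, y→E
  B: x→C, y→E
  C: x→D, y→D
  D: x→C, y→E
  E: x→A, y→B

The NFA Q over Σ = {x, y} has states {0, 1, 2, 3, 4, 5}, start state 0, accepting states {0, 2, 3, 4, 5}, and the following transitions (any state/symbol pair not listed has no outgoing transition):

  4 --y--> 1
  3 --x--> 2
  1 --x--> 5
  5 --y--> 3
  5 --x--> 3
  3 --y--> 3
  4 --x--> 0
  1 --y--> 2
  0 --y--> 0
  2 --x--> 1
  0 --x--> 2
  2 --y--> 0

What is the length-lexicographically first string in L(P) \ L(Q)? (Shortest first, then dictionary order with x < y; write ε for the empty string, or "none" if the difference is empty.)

The string xx is accepted by P but not by Q.
No shorter string lies in the difference, and xx is the lexicographically first length-2 string in L(P) \ L(Q).

xx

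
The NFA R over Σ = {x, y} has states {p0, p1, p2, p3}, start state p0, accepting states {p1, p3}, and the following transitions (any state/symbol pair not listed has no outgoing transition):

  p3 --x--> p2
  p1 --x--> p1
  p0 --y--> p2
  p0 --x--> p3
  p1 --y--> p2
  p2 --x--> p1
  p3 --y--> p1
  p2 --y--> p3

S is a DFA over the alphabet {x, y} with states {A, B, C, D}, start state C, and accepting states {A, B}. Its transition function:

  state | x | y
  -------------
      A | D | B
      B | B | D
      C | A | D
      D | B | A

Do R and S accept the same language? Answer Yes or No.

Exploring the product automaton R × S from the start pair (p0, C), following both machines on each input symbol, reaches 4 state pairs: (p0, C), (p3, A), (p2, D), (p1, B).
R accepts in {p1, p3} and S accepts in {A, B}. In every reachable pair the two components are either both accepting — (p3, A), (p1, B) — or both non-accepting, so no string is accepted by exactly one of the machines: L(R) \ L(S) and L(S) \ L(R) are both empty.
Hence every string is accepted by R iff it is accepted by S, and the two languages coincide.

Yes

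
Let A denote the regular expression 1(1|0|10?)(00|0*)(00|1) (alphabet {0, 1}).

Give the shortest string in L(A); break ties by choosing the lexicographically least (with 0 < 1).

By inspection of the expression, no string of length less than 3 matches, and 101 is the lexicographically first match of length 3.

101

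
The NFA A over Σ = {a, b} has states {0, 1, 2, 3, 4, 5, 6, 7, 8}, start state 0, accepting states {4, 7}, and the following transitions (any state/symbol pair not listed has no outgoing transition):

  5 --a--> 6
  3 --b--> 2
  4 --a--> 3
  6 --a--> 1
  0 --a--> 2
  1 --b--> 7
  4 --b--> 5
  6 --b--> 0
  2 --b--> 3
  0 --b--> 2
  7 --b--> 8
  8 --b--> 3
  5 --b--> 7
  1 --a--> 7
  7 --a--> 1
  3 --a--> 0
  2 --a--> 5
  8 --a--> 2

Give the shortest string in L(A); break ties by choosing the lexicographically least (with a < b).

aab

A breadth-first search from 0 reaches an accepting state first via the path 0 → 2 → 5 → 7 on input aab.
No string of length < 3 is accepted (BFS exhausts all shorter strings without reaching an accepting state), and aab is the lexicographically least accepting string of length 3.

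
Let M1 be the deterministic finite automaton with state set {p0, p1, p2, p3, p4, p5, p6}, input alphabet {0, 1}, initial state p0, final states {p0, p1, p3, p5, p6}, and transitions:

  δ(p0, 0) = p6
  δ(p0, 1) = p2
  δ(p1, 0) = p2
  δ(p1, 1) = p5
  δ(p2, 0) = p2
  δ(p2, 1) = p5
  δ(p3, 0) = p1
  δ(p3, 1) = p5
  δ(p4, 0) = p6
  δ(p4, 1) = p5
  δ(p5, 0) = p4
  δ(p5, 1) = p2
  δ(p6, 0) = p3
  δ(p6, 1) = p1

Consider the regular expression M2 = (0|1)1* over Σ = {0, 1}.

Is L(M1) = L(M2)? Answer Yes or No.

No

The empty string ε is accepted by M1 but rejected by M2.
So L(M1) ≠ L(M2).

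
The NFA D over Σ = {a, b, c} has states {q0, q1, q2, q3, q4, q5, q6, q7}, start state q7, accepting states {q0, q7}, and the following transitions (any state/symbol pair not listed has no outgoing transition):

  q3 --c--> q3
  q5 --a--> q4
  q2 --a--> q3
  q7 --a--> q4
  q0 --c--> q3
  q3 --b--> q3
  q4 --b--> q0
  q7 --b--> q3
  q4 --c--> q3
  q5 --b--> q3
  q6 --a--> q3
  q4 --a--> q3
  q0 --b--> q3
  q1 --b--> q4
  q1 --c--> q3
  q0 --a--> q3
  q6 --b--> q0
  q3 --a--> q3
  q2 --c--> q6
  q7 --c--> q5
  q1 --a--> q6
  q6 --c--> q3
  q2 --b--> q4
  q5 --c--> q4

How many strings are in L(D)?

The useful subgraph on states {q0, q4, q5, q7} is acyclic, so L(D) is finite; the longest accepting path visits 4 useful states, giving maximum string length 3.
Counting accepting paths from q7 by length: 1 of length 0, 1 of length 2, 2 of length 3. Total 4.

4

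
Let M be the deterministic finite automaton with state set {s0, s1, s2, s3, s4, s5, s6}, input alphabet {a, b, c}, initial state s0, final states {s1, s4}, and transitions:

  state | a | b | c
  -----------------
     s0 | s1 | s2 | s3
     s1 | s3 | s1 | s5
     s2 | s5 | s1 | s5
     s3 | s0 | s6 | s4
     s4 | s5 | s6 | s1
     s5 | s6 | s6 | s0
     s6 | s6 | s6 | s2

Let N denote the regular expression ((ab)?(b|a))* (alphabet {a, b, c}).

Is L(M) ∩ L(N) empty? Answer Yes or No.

No

The string a is accepted by both M and N.
Hence L(M) ∩ L(N) ≠ ∅.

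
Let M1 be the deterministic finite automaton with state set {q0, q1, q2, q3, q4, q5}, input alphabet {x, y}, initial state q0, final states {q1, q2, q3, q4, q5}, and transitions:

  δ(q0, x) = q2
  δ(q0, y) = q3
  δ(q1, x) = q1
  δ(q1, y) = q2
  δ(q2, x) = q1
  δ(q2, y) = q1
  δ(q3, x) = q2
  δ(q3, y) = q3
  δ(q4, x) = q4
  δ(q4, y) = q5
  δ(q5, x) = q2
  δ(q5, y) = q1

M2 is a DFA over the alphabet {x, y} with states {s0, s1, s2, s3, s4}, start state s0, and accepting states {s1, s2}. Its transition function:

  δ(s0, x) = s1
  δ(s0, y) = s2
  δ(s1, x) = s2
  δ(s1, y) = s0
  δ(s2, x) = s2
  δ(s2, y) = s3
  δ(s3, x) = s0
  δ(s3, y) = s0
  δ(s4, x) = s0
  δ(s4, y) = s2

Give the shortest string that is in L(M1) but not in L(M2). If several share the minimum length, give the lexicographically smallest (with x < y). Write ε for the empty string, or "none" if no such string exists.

The string xy is accepted by M1 but not by M2.
No shorter string lies in the difference, and xy is the lexicographically first length-2 string in L(M1) \ L(M2).

xy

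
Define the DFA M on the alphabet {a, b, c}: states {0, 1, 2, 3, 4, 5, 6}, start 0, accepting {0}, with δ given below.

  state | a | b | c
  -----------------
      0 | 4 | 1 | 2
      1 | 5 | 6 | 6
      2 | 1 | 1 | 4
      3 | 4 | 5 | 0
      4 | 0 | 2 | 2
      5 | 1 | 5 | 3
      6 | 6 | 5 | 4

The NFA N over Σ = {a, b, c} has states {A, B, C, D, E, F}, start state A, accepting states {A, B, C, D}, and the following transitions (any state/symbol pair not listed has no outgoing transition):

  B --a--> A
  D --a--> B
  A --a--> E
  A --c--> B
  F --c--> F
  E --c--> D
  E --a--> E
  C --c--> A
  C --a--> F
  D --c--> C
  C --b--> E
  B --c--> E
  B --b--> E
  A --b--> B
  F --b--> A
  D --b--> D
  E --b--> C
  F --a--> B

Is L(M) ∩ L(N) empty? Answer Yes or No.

The empty string ε is accepted by both M and N.
Hence L(M) ∩ L(N) ≠ ∅.

No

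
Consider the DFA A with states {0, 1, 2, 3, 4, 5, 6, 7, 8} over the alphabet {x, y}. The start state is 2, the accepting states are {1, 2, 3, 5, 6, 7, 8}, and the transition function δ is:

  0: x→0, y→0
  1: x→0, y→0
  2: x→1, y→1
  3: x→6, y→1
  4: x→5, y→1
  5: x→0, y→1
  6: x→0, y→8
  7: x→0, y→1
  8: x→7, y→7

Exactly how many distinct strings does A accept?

The useful subgraph on states {1, 2} is acyclic, so L(A) is finite; the longest accepting path visits 2 useful states, giving maximum string length 1.
Counting accepting paths from 2 by length: 1 of length 0, 2 of length 1. Total 3.

3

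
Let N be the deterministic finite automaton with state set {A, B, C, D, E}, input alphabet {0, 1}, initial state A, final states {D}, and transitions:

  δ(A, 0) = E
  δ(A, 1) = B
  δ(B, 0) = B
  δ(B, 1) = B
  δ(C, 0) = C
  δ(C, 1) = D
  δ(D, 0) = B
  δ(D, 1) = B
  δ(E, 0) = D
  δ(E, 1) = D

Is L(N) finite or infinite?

The useful states (reachable from A and able to reach an accepting state) are {A, D, E}.
Restricted to these states the transition graph has no cycle, so every accepting path has bounded length and L is finite.

finite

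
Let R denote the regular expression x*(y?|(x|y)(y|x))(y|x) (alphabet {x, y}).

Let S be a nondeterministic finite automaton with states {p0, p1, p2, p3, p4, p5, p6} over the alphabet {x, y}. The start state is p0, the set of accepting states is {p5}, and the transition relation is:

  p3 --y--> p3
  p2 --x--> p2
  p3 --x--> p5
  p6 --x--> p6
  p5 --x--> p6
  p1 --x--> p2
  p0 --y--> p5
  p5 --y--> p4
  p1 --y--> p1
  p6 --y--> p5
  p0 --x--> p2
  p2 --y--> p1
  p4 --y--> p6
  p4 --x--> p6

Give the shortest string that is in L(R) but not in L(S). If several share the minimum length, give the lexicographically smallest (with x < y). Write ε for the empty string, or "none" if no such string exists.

The string x is accepted by R but not by S.
No shorter string lies in the difference, and x is the lexicographically first length-1 string in L(R) \ L(S).

x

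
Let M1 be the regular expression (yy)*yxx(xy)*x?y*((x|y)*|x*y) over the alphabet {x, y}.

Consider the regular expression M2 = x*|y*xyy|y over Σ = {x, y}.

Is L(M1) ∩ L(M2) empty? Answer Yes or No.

Yes

Converting the expression M1 to a DFA (subset construction, then merging equivalent states) gives the minimal DFA with states {r0, r1, r2, r3, r4}, start state r0, accepting states {r4} and transitions r0: x→r1, y→r2; r1: x→r1, y→r1; r2: x→r3, y→r0; r3: x→r4, y→r1; r4: x→r4, y→r4.
Converting the expression M2 to a DFA (subset construction, then merging equivalent states) gives the minimal DFA with states {t0, t1, t2, t3, t4, t5, t6, t7, t8}, start state t0, accepting states {t0, t1, t2, t3, t8} and transitions t0: x→t1, y→t2; t1: x→t3, y→t4; t2: x→t5, y→t6; t3: x→t3, y→t7; t4: x→t7, y→t8; t5: x→t7, y→t4; t6: x→t5, y→t6; t7: x→t7, y→t7; t8: x→t7, y→t7.
Exploring the product automaton M1 × M2 from the start pair (r0, t0), following both machines on each input symbol, reaches 12 state pairs: (r0, t0), (r1, t1), (r2, t2), (r1, t3), (r1, t4), (r3, t5), (r0, t6), (r1, t7), (r1, t8), (r4, t7), (r1, t5), (r2, t6).
M1 accepts in {r4} and M2 accepts in {t0, t1, t2, t3, t8}; no reachable pair has both components accepting, so no string drives both machines to acceptance simultaneously and L(M1) ∩ L(M2) = ∅.
So no string is accepted by both, and the intersection is empty.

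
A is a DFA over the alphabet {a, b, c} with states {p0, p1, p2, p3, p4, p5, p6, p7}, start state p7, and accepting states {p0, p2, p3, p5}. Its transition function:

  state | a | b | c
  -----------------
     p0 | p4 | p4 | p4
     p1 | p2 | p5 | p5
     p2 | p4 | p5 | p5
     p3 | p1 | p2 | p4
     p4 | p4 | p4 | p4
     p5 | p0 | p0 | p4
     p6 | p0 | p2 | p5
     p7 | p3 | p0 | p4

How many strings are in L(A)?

22

The useful subgraph on states {p0, p1, p2, p3, p5, p7} is acyclic, so L(A) is finite; the longest accepting path visits 6 useful states, giving maximum string length 5.
Counting accepting paths from p7 by length: 2 of length 1, 1 of length 2, 5 of length 3, 10 of length 4, 4 of length 5. Total 22.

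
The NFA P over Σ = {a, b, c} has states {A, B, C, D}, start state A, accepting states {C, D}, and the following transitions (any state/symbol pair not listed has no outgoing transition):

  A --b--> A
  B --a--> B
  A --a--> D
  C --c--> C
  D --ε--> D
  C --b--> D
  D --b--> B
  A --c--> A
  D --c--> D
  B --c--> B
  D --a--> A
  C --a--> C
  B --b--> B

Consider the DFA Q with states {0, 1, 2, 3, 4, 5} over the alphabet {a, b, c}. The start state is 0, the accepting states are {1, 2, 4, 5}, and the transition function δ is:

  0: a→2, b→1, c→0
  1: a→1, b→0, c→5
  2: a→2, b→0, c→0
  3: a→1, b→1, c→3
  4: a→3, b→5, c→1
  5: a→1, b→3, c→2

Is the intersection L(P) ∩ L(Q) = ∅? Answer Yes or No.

No

The string a is accepted by both P and Q.
Hence L(P) ∩ L(Q) ≠ ∅.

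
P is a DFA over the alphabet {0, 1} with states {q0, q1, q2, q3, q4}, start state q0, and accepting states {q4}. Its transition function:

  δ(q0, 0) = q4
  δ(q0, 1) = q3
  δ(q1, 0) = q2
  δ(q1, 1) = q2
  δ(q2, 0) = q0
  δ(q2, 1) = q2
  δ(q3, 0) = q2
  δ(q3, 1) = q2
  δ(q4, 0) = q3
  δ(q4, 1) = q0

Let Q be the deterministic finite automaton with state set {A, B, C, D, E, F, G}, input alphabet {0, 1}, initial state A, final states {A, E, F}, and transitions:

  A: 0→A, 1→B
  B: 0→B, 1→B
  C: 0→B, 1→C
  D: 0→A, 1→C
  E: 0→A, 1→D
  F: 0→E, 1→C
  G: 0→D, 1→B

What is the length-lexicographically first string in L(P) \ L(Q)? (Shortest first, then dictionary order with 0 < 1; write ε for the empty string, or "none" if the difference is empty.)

010

The string 010 is accepted by P but not by Q.
No shorter string lies in the difference, and 010 is the lexicographically first length-3 string in L(P) \ L(Q).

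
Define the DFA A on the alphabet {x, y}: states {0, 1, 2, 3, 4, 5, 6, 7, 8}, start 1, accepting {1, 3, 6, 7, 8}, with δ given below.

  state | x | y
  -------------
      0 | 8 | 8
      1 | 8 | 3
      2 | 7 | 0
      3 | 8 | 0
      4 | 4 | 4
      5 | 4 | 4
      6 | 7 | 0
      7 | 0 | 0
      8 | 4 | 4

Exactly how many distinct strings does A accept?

The useful subgraph on states {0, 1, 3, 8} is acyclic, so L(A) is finite; the longest accepting path visits 4 useful states, giving maximum string length 3.
Counting accepting paths from 1 by length: 1 of length 0, 2 of length 1, 1 of length 2, 2 of length 3. Total 6.

6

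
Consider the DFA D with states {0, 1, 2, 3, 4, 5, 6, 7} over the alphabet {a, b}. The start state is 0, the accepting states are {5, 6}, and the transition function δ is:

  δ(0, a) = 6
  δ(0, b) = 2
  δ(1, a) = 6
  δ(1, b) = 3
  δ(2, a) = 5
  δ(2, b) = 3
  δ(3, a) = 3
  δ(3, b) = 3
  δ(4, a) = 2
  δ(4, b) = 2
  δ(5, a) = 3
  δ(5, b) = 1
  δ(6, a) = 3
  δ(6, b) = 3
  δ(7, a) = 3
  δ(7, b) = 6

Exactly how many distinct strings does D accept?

The useful subgraph on states {0, 1, 2, 5, 6} is acyclic, so L(D) is finite; the longest accepting path visits 5 useful states, giving maximum string length 4.
Counting accepting paths from 0 by length: 1 of length 1, 1 of length 2, 1 of length 4. Total 3.

3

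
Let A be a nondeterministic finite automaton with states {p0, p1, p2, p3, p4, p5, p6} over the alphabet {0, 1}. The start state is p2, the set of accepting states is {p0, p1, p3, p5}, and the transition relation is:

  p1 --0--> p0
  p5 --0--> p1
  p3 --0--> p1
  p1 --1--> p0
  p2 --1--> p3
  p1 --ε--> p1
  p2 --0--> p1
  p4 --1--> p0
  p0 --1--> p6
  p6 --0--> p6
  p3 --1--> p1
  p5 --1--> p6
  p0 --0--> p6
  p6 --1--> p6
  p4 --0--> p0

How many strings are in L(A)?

10

The useful subgraph on states {p0, p1, p2, p3} is acyclic, so L(A) is finite; the longest accepting path visits 4 useful states, giving maximum string length 3.
Counting accepting paths from p2 by length: 2 of length 1, 4 of length 2, 4 of length 3. Total 10.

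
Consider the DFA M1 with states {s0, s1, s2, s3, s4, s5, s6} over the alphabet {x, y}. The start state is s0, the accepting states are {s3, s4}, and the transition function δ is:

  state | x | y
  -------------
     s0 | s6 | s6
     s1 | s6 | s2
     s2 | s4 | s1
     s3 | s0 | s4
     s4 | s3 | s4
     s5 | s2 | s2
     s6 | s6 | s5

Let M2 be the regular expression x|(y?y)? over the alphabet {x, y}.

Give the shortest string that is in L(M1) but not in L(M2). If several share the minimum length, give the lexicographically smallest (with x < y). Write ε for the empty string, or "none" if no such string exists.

xyxx

The string xyxx is accepted by M1 but not by M2.
No shorter string lies in the difference, and xyxx is the lexicographically first length-4 string in L(M1) \ L(M2).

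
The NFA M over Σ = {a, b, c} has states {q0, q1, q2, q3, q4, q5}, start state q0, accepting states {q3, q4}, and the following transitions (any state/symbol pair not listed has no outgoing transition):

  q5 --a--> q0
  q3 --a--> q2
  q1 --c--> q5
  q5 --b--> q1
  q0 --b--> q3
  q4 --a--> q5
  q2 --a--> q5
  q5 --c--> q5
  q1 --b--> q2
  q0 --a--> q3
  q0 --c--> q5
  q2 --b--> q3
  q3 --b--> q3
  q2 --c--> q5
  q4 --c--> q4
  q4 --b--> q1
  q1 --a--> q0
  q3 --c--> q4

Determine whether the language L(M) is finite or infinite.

infinite

State q3 is reachable from the start and can reach an accepting state, and it lies on the cycle q3 → q2 → q3.
Traversing that cycle any number of times yields accepted strings of unbounded length, so the language is infinite.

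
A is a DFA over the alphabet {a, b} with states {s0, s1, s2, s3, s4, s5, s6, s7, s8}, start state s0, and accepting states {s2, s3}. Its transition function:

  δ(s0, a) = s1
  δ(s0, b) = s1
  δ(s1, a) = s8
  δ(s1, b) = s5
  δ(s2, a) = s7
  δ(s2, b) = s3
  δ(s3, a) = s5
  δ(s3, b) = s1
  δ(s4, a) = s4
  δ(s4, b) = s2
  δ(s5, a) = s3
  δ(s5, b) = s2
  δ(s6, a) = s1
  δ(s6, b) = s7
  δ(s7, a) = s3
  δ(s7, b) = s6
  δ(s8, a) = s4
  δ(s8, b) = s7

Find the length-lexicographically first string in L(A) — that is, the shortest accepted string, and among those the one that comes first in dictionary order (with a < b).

aba

A breadth-first search from s0 reaches an accepting state first via the path s0 → s1 → s5 → s3 on input aba.
No string of length < 3 is accepted (BFS exhausts all shorter strings without reaching an accepting state), and aba is the lexicographically least accepting string of length 3.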